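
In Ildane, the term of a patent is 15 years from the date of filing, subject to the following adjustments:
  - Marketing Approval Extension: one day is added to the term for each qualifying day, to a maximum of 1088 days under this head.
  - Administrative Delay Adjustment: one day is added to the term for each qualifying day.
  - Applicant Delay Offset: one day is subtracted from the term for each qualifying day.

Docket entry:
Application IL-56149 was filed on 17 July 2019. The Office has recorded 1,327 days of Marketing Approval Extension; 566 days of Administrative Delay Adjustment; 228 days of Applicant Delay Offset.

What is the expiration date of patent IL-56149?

Base term: filing date + 15 years → 17 July 2034.
Marketing Approval Extension: 1327 days claimed exceeds the 1088-day cap, so +1088 days → 9 July 2037.
Administrative Delay Adjustment: +566 days → 26 January 2039.
Applicant Delay Offset: −228 days → 12 June 2038.

2038-06-12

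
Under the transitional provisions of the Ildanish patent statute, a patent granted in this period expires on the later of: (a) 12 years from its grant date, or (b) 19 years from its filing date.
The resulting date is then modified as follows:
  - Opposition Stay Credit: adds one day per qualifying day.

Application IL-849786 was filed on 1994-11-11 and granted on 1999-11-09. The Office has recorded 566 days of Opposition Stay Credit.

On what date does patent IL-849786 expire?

2015-05-31

(a) grant + 12 years → 9 November 2011.
(b) filing + 19 years → 11 November 2013.
Later of the two: 11 November 2013.
Opposition Stay Credit: +566 days → 31 May 2015.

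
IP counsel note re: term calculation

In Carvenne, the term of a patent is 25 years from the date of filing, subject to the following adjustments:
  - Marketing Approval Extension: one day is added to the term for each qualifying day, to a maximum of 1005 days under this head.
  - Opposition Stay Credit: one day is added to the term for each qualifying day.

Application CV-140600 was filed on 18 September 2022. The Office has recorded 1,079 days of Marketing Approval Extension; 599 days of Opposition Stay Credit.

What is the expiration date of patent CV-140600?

February 8, 2052

Base term: filing date + 25 years → 18 September 2047.
Marketing Approval Extension: 1079 days claimed exceeds the 1005-day cap, so +1005 days → 19 June 2050.
Opposition Stay Credit: +599 days → 8 February 2052.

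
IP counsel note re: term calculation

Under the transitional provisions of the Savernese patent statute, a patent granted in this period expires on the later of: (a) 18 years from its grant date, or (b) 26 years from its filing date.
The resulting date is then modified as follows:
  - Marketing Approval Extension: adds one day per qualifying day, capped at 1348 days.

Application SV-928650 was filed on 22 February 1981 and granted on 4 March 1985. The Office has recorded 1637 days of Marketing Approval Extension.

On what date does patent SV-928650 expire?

2010-11-01

(a) grant + 18 years → 4 March 2003.
(b) filing + 26 years → 22 February 2007.
Later of the two: 22 February 2007.
Marketing Approval Extension: 1637 days claimed exceeds the 1348-day cap, so +1348 days → 1 November 2010.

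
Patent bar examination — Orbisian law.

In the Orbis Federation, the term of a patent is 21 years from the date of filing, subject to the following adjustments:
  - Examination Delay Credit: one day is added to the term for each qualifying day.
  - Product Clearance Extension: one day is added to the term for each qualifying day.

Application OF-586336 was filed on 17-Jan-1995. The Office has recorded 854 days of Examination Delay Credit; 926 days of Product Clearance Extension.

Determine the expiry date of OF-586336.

December 1, 2020

Base term: filing date + 21 years → 17 January 2016.
Examination Delay Credit: +854 days → 20 May 2018.
Product Clearance Extension: +926 days → 1 December 2020.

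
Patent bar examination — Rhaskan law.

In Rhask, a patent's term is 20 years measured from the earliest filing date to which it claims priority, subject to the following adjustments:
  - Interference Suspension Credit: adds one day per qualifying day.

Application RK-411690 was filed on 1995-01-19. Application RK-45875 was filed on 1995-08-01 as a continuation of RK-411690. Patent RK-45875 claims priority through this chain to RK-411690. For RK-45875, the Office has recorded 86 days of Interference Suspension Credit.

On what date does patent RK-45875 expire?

April 15, 2015

Earliest priority filing: 19 January 1995.
Base term: 19 January 1995 + 20 years → 19 January 2015.
Interference Suspension Credit: +86 days → 15 April 2015.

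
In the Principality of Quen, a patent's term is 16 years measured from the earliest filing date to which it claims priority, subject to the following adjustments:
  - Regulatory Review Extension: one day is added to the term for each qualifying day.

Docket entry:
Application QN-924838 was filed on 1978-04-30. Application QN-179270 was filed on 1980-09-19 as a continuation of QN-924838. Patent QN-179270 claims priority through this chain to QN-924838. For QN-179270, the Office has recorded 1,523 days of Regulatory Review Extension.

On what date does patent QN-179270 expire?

Earliest priority filing: 30 April 1978.
Base term: 30 April 1978 + 16 years → 30 April 1994.
Regulatory Review Extension: +1523 days → 1 July 1998.

July 1, 1998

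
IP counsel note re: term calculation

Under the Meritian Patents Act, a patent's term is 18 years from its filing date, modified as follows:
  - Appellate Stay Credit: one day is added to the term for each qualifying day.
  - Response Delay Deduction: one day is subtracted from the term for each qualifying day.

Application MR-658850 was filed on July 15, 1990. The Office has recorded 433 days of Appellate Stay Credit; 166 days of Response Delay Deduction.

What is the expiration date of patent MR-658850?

Base term: filing date + 18 years → 15 July 2008.
Appellate Stay Credit: +433 days → 21 September 2009.
Response Delay Deduction: −166 days → 8 April 2009.

2009-04-08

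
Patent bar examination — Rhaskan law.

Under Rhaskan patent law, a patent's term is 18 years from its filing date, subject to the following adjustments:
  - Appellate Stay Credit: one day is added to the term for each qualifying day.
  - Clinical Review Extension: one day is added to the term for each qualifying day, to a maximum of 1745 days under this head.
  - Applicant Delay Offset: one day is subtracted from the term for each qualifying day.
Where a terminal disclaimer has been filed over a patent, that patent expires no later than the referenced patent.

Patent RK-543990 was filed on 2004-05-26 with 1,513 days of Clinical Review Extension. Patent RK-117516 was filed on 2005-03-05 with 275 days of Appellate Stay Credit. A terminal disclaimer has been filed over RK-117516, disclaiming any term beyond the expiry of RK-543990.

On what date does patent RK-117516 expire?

2023-12-05

Natural term of RK-117516:
  Base: filing + 18 years → 5 March 2023.
  Appellate Stay Credit: +275 days → 5 December 2023.
Expiry of referenced patent RK-543990:
  Base: filing + 18 years → 26 May 2022.
  Clinical Review Extension: 1513 days (within the 1745-day cap) → +1513 days → 17 July 2026.
Terminal disclaimer: RK-117516 expires on the earlier of 5 December 2023 and 17 July 2026.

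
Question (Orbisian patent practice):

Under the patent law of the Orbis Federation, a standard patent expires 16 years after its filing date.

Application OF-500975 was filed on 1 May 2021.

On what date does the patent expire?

2037-05-01

Filing date + 16 years → 1 May 2037.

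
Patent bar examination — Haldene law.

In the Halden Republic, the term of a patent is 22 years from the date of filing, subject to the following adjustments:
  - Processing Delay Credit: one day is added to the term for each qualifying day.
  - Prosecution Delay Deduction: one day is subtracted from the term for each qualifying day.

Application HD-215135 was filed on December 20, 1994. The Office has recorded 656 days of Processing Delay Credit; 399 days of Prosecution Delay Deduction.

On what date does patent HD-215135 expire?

Base term: filing date + 22 years → 20 December 2016.
Processing Delay Credit: +656 days → 7 October 2018.
Prosecution Delay Deduction: −399 days → 3 September 2017.

September 3, 2017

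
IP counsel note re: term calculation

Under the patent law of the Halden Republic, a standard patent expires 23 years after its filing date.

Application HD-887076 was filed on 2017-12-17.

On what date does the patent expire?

Filing date + 23 years → 17 December 2040.

2040-12-17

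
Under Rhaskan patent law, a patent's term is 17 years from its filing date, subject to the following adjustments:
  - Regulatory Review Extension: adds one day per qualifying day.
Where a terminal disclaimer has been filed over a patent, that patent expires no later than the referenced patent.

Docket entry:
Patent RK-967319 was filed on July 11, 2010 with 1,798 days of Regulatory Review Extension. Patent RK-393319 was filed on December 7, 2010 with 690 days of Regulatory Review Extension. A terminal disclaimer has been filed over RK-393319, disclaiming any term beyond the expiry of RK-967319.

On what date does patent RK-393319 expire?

Natural term of RK-393319:
  Base: filing + 17 years → 7 December 2027.
  Regulatory Review Extension: +690 days → 27 October 2029.
Expiry of referenced patent RK-967319:
  Base: filing + 17 years → 11 July 2027.
  Regulatory Review Extension: +1798 days → 12 June 2032.
Terminal disclaimer: RK-393319 expires on the earlier of 27 October 2029 and 12 June 2032.

2029-10-27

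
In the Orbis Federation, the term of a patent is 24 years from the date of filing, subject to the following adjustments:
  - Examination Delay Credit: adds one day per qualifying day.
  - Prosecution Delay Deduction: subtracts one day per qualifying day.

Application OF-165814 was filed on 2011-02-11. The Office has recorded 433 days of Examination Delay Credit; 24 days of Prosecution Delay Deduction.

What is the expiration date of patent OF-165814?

March 26, 2036

Base term: filing date + 24 years → 11 February 2035.
Examination Delay Credit: +433 days → 19 April 2036.
Prosecution Delay Deduction: −24 days → 26 March 2036.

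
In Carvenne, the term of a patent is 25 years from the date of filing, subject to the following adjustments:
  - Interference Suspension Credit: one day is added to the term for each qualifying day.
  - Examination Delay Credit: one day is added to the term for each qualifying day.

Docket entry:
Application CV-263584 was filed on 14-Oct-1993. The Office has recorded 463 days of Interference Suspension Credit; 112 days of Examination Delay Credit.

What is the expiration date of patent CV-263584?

Base term: filing date + 25 years → 14 October 2018.
Interference Suspension Credit: +463 days → 20 January 2020.
Examination Delay Credit: +112 days → 11 May 2020.

2020-05-11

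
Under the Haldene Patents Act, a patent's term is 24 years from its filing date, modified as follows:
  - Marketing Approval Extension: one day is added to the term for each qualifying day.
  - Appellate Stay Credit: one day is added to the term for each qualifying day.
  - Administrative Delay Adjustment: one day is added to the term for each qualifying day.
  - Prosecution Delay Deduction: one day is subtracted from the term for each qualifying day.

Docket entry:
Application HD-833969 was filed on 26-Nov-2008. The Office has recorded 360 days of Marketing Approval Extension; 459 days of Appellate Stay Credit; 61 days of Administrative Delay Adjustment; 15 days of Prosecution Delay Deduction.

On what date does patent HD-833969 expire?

Base term: filing date + 24 years → 26 November 2032.
Marketing Approval Extension: +360 days → 21 November 2033.
Appellate Stay Credit: +459 days → 23 February 2035.
Administrative Delay Adjustment: +61 days → 25 April 2035.
Prosecution Delay Deduction: −15 days → 10 April 2035.

2035-04-10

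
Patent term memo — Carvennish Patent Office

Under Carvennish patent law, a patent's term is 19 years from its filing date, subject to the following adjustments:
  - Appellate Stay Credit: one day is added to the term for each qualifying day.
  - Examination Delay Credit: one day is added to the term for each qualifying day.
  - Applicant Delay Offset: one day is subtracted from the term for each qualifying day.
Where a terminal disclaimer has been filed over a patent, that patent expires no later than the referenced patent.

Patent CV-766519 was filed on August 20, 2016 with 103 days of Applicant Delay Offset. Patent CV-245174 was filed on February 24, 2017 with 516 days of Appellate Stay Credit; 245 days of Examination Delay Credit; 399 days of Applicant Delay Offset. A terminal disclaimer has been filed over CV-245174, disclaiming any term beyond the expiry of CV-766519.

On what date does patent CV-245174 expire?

Natural term of CV-245174:
  Base: filing + 19 years → 24 February 2036.
  Appellate Stay Credit: +516 days → 24 July 2037.
  Examination Delay Credit: +245 days → 26 March 2038.
  Applicant Delay Offset: −399 days → 20 February 2037.
Expiry of referenced patent CV-766519:
  Base: filing + 19 years → 20 August 2035.
  Applicant Delay Offset: −103 days → 9 May 2035.
Terminal disclaimer: CV-245174 expires on the earlier of 20 February 2037 and 9 May 2035.

2035-05-09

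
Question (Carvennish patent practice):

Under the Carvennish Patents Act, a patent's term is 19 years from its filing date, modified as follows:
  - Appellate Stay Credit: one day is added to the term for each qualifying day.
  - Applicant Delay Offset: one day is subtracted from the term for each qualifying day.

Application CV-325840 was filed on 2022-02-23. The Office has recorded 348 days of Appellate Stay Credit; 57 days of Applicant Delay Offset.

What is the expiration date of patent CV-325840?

Base term: filing date + 19 years → 23 February 2041.
Appellate Stay Credit: +348 days → 6 February 2042.
Applicant Delay Offset: −57 days → 11 December 2041.

2041-12-11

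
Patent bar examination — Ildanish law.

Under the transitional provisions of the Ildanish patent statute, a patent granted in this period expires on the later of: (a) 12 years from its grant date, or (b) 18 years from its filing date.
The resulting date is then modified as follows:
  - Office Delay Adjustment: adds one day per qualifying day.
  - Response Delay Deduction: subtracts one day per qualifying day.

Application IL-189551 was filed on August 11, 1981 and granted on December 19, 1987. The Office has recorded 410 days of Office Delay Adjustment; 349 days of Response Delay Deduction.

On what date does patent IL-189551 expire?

(a) grant + 12 years → 19 December 1999.
(b) filing + 18 years → 11 August 1999.
Later of the two: 19 December 1999.
Office Delay Adjustment: +410 days → 1 February 2001.
Response Delay Deduction: −349 days → 18 February 2000.

February 18, 2000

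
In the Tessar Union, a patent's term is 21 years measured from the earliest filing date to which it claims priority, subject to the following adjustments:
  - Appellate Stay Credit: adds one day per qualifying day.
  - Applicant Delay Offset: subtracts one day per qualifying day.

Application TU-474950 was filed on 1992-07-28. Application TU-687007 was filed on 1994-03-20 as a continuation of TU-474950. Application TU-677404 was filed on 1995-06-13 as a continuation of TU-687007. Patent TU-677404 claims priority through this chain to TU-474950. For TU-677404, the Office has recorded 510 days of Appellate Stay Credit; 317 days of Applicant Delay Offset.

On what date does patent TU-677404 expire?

Earliest priority filing: 28 July 1992.
Base term: 28 July 1992 + 21 years → 28 July 2013.
Appellate Stay Credit: +510 days → 20 December 2014.
Applicant Delay Offset: −317 days → 6 February 2014.

February 6, 2014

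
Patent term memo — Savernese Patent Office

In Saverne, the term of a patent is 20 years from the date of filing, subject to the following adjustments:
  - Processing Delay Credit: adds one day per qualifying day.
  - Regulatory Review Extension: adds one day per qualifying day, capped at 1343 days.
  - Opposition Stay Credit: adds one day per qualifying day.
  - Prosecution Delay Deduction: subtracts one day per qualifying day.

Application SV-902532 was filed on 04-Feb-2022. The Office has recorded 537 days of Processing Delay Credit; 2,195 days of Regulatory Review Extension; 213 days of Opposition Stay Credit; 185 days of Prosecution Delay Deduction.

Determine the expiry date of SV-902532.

2047-04-27

Base term: filing date + 20 years → 4 February 2042.
Processing Delay Credit: +537 days → 26 July 2043.
Regulatory Review Extension: 2195 days claimed exceeds the 1343-day cap, so +1343 days → 30 March 2047.
Opposition Stay Credit: +213 days → 29 October 2047.
Prosecution Delay Deduction: −185 days → 27 April 2047.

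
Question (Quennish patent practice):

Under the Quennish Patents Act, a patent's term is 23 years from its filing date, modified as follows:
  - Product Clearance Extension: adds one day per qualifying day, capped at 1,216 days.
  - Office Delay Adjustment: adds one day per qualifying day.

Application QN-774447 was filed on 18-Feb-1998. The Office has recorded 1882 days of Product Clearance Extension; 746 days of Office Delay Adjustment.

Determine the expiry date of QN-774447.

2026-07-04

Base term: filing date + 23 years → 18 February 2021.
Product Clearance Extension: 1882 days claimed exceeds the 1216-day cap, so +1216 days → 18 June 2024.
Office Delay Adjustment: +746 days → 4 July 2026.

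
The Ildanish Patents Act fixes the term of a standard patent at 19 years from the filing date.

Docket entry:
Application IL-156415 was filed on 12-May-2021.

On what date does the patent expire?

Filing date + 19 years → 12 May 2040.

2040-05-12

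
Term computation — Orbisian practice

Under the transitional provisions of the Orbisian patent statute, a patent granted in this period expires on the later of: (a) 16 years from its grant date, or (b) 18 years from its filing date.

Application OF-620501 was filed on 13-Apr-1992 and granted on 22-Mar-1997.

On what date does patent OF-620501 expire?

(a) grant + 16 years → 22 March 2013.
(b) filing + 18 years → 13 April 2010.
Later of the two: 22 March 2013.

March 22, 2013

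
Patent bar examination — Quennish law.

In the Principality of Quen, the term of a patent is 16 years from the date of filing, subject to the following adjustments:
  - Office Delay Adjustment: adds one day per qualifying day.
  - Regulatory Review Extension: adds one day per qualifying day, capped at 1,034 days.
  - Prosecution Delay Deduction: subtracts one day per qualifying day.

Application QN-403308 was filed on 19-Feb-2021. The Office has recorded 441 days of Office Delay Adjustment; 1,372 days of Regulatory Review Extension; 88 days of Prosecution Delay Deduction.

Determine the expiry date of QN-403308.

2040-12-07

Base term: filing date + 16 years → 19 February 2037.
Office Delay Adjustment: +441 days → 6 May 2038.
Regulatory Review Extension: 1372 days claimed exceeds the 1034-day cap, so +1034 days → 5 March 2041.
Prosecution Delay Deduction: −88 days → 7 December 2040.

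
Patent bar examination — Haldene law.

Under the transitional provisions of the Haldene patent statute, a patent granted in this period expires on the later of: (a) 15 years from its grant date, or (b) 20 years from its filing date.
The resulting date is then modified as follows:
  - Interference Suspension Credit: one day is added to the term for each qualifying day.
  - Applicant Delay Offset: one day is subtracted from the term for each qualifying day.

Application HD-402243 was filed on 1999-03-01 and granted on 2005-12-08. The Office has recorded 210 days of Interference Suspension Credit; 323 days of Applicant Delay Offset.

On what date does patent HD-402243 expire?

August 17, 2020

(a) grant + 15 years → 8 December 2020.
(b) filing + 20 years → 1 March 2019.
Later of the two: 8 December 2020.
Interference Suspension Credit: +210 days → 6 July 2021.
Applicant Delay Offset: −323 days → 17 August 2020.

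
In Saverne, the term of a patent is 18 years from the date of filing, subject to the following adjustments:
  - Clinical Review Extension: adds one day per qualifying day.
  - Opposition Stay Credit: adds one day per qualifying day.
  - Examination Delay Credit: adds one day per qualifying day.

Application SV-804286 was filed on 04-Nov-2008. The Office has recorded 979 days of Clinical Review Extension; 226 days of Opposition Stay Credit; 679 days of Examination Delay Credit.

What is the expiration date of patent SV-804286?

Base term: filing date + 18 years → 4 November 2026.
Clinical Review Extension: +979 days → 10 July 2029.
Opposition Stay Credit: +226 days → 21 February 2030.
Examination Delay Credit: +679 days → 1 January 2032.

2032-01-01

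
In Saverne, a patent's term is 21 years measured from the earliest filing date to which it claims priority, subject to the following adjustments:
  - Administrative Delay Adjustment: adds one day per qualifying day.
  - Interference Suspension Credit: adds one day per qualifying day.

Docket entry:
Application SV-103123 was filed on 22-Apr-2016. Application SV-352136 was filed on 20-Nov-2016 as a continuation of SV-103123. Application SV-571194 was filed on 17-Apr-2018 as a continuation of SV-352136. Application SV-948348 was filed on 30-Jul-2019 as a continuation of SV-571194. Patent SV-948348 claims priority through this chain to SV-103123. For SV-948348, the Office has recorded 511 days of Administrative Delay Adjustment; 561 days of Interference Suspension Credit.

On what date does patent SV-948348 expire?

Earliest priority filing: 22 April 2016.
Base term: 22 April 2016 + 21 years → 22 April 2037.
Administrative Delay Adjustment: +511 days → 15 September 2038.
Interference Suspension Credit: +561 days → 29 March 2040.

March 29, 2040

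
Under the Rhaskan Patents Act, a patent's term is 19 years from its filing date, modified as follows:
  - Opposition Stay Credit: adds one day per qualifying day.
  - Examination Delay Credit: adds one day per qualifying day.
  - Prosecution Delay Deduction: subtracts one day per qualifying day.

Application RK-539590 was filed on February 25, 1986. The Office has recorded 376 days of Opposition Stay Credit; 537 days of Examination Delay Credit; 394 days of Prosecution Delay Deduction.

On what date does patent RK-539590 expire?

Base term: filing date + 19 years → 25 February 2005.
Opposition Stay Credit: +376 days → 8 March 2006.
Examination Delay Credit: +537 days → 27 August 2007.
Prosecution Delay Deduction: −394 days → 29 July 2006.

July 29, 2006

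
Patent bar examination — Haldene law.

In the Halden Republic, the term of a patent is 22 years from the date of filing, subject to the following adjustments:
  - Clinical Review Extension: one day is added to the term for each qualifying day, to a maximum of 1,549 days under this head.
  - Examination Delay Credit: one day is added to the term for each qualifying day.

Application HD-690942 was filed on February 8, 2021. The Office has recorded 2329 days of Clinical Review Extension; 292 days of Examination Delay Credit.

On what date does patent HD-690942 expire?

2048-02-23

Base term: filing date + 22 years → 8 February 2043.
Clinical Review Extension: 2329 days claimed exceeds the 1549-day cap, so +1549 days → 7 May 2047.
Examination Delay Credit: +292 days → 23 February 2048.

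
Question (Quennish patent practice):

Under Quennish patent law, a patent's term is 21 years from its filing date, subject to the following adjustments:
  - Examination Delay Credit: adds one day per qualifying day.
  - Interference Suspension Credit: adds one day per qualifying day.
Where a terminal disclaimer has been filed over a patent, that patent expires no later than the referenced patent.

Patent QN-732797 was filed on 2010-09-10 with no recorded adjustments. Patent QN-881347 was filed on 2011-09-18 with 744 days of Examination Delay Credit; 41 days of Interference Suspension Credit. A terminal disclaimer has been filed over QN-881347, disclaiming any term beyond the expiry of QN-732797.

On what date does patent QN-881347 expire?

Natural term of QN-881347:
  Base: filing + 21 years → 18 September 2032.
  Examination Delay Credit: +744 days → 2 October 2034.
  Interference Suspension Credit: +41 days → 12 November 2034.
Expiry of referenced patent QN-732797:
  Base: filing + 21 years → 10 September 2031.
Terminal disclaimer: QN-881347 expires on the earlier of 12 November 2034 and 10 September 2031.

September 10, 2031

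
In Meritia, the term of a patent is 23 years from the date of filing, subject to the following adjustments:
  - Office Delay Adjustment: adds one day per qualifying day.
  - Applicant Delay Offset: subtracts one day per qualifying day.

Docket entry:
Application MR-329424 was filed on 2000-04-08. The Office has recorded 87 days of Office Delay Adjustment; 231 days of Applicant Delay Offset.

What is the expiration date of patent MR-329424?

2022-11-15

Base term: filing date + 23 years → 8 April 2023.
Office Delay Adjustment: +87 days → 4 July 2023.
Applicant Delay Offset: −231 days → 15 November 2022.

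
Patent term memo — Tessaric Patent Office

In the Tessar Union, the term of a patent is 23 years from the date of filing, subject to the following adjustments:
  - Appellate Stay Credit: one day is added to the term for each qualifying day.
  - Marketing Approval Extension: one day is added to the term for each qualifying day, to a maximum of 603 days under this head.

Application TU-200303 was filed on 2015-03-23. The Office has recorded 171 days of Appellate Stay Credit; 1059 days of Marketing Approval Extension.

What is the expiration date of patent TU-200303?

Base term: filing date + 23 years → 23 March 2038.
Appellate Stay Credit: +171 days → 10 September 2038.
Marketing Approval Extension: 1059 days claimed exceeds the 603-day cap, so +603 days → 5 May 2040.

May 5, 2040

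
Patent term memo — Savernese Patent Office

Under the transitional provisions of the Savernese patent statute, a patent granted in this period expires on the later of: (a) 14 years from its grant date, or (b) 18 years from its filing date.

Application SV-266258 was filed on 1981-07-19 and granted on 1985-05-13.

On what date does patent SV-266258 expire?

(a) grant + 14 years → 13 May 1999.
(b) filing + 18 years → 19 July 1999.
Later of the two: 19 July 1999.

July 19, 1999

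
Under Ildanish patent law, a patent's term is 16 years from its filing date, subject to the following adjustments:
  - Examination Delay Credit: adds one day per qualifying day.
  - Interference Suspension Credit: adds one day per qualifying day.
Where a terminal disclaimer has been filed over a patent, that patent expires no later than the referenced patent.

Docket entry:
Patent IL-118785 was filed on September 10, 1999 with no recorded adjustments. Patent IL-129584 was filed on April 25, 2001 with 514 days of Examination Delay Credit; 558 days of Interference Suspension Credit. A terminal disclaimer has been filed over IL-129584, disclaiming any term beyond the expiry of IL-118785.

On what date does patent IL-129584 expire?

Natural term of IL-129584:
  Base: filing + 16 years → 25 April 2017.
  Examination Delay Credit: +514 days → 21 September 2018.
  Interference Suspension Credit: +558 days → 1 April 2020.
Expiry of referenced patent IL-118785:
  Base: filing + 16 years → 10 September 2015.
Terminal disclaimer: IL-129584 expires on the earlier of 1 April 2020 and 10 September 2015.

September 10, 2015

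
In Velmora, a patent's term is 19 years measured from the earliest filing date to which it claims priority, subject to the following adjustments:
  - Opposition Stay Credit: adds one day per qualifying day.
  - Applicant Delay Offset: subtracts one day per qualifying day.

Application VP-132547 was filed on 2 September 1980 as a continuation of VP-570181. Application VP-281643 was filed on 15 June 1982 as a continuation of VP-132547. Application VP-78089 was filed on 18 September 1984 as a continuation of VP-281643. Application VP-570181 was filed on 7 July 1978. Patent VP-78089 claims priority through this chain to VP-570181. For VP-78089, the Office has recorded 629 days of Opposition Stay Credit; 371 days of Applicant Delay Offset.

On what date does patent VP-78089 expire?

1998-03-22

Earliest priority filing: 7 July 1978.
Base term: 7 July 1978 + 19 years → 7 July 1997.
Opposition Stay Credit: +629 days → 28 March 1999.
Applicant Delay Offset: −371 days → 22 March 1998.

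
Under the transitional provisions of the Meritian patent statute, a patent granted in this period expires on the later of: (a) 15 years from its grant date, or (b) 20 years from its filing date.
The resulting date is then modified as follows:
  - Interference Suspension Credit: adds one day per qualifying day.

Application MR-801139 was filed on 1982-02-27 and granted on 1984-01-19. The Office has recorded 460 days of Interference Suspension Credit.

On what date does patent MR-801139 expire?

June 2, 2003

(a) grant + 15 years → 19 January 1999.
(b) filing + 20 years → 27 February 2002.
Later of the two: 27 February 2002.
Interference Suspension Credit: +460 days → 2 June 2003.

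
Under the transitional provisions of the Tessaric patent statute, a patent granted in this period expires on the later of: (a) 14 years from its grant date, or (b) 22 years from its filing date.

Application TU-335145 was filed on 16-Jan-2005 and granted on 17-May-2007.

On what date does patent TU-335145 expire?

(a) grant + 14 years → 17 May 2021.
(b) filing + 22 years → 16 January 2027.
Later of the two: 16 January 2027.

2027-01-16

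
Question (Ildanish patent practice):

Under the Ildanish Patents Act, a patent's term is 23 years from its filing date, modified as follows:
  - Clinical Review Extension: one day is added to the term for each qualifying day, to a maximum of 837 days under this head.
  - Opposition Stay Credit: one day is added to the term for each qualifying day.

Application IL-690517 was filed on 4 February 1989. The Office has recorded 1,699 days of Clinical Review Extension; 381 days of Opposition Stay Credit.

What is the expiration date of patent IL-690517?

2015-06-06

Base term: filing date + 23 years → 4 February 2012.
Clinical Review Extension: 1699 days claimed exceeds the 837-day cap, so +837 days → 21 May 2014.
Opposition Stay Credit: +381 days → 6 June 2015.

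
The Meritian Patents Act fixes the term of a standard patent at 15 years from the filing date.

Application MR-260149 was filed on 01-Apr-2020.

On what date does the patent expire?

Filing date + 15 years → 1 April 2035.

2035-04-01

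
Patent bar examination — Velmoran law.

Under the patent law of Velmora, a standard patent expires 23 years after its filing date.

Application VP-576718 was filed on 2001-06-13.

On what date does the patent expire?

Filing date + 23 years → 13 June 2024.

2024-06-13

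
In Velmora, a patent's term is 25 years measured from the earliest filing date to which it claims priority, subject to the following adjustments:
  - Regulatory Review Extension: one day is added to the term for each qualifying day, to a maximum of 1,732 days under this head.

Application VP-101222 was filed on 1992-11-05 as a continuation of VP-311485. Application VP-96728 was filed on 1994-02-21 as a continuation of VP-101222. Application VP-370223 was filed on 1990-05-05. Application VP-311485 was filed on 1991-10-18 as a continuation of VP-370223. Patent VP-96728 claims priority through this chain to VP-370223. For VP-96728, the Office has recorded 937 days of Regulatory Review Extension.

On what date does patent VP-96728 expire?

November 27, 2017

Earliest priority filing: 5 May 1990.
Base term: 5 May 1990 + 25 years → 5 May 2015.
Regulatory Review Extension: 937 days (within the 1732-day cap) → +937 days → 27 November 2017.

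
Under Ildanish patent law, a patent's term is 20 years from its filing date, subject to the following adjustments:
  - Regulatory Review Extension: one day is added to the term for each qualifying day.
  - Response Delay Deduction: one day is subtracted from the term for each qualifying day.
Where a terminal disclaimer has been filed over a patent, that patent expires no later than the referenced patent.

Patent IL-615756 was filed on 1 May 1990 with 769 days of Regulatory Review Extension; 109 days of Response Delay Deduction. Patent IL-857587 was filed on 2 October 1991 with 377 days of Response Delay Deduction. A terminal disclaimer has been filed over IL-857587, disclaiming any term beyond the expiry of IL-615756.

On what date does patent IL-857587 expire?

September 20, 2010

Natural term of IL-857587:
  Base: filing + 20 years → 2 October 2011.
  Response Delay Deduction: −377 days → 20 September 2010.
Expiry of referenced patent IL-615756:
  Base: filing + 20 years → 1 May 2010.
  Regulatory Review Extension: +769 days → 8 June 2012.
  Response Delay Deduction: −109 days → 20 February 2012.
Terminal disclaimer: IL-857587 expires on the earlier of 20 September 2010 and 20 February 2012.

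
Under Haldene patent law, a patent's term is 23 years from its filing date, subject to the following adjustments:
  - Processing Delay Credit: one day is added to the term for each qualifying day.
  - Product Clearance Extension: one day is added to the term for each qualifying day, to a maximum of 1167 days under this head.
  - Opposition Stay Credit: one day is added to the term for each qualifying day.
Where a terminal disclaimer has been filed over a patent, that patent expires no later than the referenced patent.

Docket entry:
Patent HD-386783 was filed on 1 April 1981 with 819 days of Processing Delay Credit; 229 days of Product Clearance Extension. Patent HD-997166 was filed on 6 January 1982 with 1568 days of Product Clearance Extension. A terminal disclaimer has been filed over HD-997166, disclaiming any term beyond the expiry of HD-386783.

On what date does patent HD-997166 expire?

Natural term of HD-997166:
  Base: filing + 23 years → 6 January 2005.
  Product Clearance Extension: 1568 days claimed exceeds the 1167-day cap, so +1167 days → 18 March 2008.
Expiry of referenced patent HD-386783:
  Base: filing + 23 years → 1 April 2004.
  Processing Delay Credit: +819 days → 29 June 2006.
  Product Clearance Extension: 229 days (within the 1167-day cap) → +229 days → 13 February 2007.
Terminal disclaimer: HD-997166 expires on the earlier of 18 March 2008 and 13 February 2007.

2007-02-13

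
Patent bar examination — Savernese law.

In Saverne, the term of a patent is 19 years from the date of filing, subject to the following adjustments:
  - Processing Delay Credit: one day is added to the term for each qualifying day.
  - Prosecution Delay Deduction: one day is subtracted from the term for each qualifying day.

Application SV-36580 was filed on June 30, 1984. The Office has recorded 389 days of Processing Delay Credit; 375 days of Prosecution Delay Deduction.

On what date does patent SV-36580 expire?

Base term: filing date + 19 years → 30 June 2003.
Processing Delay Credit: +389 days → 23 July 2004.
Prosecution Delay Deduction: −375 days → 14 July 2003.

July 14, 2003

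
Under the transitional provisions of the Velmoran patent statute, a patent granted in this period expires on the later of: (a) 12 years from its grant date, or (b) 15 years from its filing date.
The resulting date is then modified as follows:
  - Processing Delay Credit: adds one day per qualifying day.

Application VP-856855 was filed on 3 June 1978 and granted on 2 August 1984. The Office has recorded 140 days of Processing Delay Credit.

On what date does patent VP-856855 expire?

(a) grant + 12 years → 2 August 1996.
(b) filing + 15 years → 3 June 1993.
Later of the two: 2 August 1996.
Processing Delay Credit: +140 days → 20 December 1996.

1996-12-20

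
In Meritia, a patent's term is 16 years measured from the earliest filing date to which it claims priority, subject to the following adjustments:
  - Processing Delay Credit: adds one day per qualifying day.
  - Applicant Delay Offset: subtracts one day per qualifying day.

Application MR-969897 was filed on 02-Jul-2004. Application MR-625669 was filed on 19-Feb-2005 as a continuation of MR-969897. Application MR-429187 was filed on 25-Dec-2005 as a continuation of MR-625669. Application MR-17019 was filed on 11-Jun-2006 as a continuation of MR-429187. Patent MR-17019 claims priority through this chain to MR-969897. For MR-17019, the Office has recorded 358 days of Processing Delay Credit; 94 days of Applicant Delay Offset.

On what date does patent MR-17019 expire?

Earliest priority filing: 2 July 2004.
Base term: 2 July 2004 + 16 years → 2 July 2020.
Processing Delay Credit: +358 days → 25 June 2021.
Applicant Delay Offset: −94 days → 23 March 2021.

March 23, 2021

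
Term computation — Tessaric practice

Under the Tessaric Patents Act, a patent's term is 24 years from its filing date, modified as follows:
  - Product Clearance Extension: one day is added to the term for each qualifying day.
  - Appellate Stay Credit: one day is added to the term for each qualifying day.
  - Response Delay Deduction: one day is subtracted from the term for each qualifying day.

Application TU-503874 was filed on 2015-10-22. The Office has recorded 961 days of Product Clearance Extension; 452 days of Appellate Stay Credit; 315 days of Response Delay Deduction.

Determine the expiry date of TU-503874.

Base term: filing date + 24 years → 22 October 2039.
Product Clearance Extension: +961 days → 9 June 2042.
Appellate Stay Credit: +452 days → 4 September 2043.
Response Delay Deduction: −315 days → 24 October 2042.

October 24, 2042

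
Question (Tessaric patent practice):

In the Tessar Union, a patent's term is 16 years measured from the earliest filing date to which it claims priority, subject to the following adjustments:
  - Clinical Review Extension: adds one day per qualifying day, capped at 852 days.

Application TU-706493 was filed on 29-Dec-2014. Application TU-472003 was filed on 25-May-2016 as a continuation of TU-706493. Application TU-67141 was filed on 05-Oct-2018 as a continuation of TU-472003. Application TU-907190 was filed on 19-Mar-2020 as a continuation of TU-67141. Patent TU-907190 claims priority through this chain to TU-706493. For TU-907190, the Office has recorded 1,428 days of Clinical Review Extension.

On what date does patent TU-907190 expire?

2033-04-29

Earliest priority filing: 29 December 2014.
Base term: 29 December 2014 + 16 years → 29 December 2030.
Clinical Review Extension: 1428 days claimed exceeds the 852-day cap, so +852 days → 29 April 2033.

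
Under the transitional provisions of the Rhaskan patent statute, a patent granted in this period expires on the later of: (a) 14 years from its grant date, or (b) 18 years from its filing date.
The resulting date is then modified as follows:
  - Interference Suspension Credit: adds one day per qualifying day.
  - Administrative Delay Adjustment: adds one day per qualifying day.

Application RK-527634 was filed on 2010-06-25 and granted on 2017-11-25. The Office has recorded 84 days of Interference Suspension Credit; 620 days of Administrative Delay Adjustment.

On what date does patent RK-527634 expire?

2033-10-29

(a) grant + 14 years → 25 November 2031.
(b) filing + 18 years → 25 June 2028.
Later of the two: 25 November 2031.
Interference Suspension Credit: +84 days → 17 February 2032.
Administrative Delay Adjustment: +620 days → 29 October 2033.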